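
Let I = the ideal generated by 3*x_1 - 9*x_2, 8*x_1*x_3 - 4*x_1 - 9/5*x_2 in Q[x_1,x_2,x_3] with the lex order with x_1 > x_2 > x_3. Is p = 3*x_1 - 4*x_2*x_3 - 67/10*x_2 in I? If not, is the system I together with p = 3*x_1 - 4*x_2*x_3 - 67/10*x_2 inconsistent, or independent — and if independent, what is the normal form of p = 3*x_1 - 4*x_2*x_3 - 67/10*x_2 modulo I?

First compute the reduced Gröbner basis of I by Buchberger's algorithm.
f_1 = 3*x_1 - 9*x_2, LT = x_1.
f_2 = 8*x_1*x_3 - 4*x_1 - 9/5*x_2, LT = x_1*x_3.

S(f_1,f_2): lcm = x_1*x_3. S = 1/2*x_1 - 3*x_2*x_3 + 9/40*x_2.
  leading term x_1: subtract (1/6)·f_1 from 1/2*x_1 - 3*x_2*x_3 + 9/40*x_2 → -3*x_2*x_3 + 69/40*x_2
  leading term x_2*x_3: no divisor's leading term divides it; move -3*x_2*x_3 to the remainder.
  leading term x_2: no divisor's leading term divides it; move 69/40*x_2 to the remainder.
  remainder -3*x_2*x_3 + 69/40*x_2 ≠ 0; add h_3 = -3*x_2*x_3 + 69/40*x_2 to the basis.

S(f_1,h_3): leading monomials are coprime, so the S-polynomial reduces to 0 (Buchberger's first criterion).
S(f_2,h_3): lcm = x_1*x_2*x_3. S = 3/40*x_1*x_2 - 9/40*x_2**2.
  leading term x_1*x_2: subtract (1/40*x_2)·f_1 from 3/40*x_1*x_2 - 9/40*x_2**2 → 0
  remainder 0.

Every S-polynomial of the final basis reduces to 0, so we have a Gröbner basis.
Inter-reduce: drop elements whose leading term is divisible by another's, tail-reduce, and make monic.
Reduced Gröbner basis: {x_1 - 3*x_2, x_2*x_3 - 23/40*x_2}.
Label its elements g_1 = x_1 - 3*x_2, g_2 = x_2*x_3 - 23/40*x_2.

Reduce p = 3*x_1 - 4*x_2*x_3 - 67/10*x_2 modulo G:
  leading term x_1: subtract (3)·g_1 from 3*x_1 - 4*x_2*x_3 - 67/10*x_2 → -4*x_2*x_3 + 23/10*x_2
  leading term x_2*x_3: subtract (-4)·g_2 from -4*x_2*x_3 + 23/10*x_2 → 0
  normal form = 0.
Since the normal form is 0, p ∈ I.

3*x_1 - 4*x_2*x_3 - 67/10*x_2 lies in I (it reduces to 0).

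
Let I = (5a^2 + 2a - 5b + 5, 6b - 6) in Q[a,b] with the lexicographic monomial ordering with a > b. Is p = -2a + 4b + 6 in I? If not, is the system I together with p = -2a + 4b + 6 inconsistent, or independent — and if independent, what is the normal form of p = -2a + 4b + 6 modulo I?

First compute the reduced Gröbner basis of I by Buchberger's algorithm.
f_1 = 5a^2 + 2a - 5b + 5, LT = a^2.
f_2 = 6b - 6, LT = b.

The S-polynomials (S(f_1,f_2)) all reduce to 0 modulo the current basis, so we have a Gröbner basis.
Inter-reduce: drop elements whose leading term is divisible by another's, tail-reduce, and make monic.
Reduced Gröbner basis: {a^2 + 2/5a, b - 1}.
Label its elements g_1 = a^2 + 2/5a, g_2 = b - 1.

Reduce p = -2a + 4b + 6 modulo G:
  leading term a: no divisor's leading term divides it; move -2a to the remainder.
  leading term b: subtract (4)·g_2 from 4b + 6 → 10
  leading term 1: no divisor's leading term divides it; move 10 to the remainder.
  normal form = -2a + 10.
The normal form is nonzero, so p ∉ I. Since p minus its normal form lies in I, I + (p) = I + (r) where r = -2a + 10; decide whether this ideal is the whole ring.
Run Buchberger on G together with r (pairs among the g_i already reduce to 0 since G is a Gröbner basis):
g_1 = a^2 + 2/5a, LT = a^2.
g_2 = b - 1, LT = b.
r = -2a + 10, LT = a.

S(g_1,r): lcm = a^2. S = 27/5a.
  leading term a: subtract (-27/10)·r from 27/5a → 27
  leading term 1: no divisor's leading term divides it; move 27 to the remainder.
  remainder 27 ≠ 0; add m_4 = 27 to the basis.

The other S-polynomials (S(g_1,g_2), S(g_2,r), S(g_1,m_4), S(g_2,m_4), S(r,m_4)) all reduce to 0 modulo the current basis, so we have a Gröbner basis.
Inter-reduce: drop elements whose leading term is divisible by another's, tail-reduce, and make monic.
Reduced Gröbner basis: {1}.
The reduced Gröbner basis of I + (p) is {1}: the ideal is the whole ring, so the enlarged system has no common solution — adjoining p is inconsistent.

Ideal membership is decidable via reduction modulo a Gröbner basis.

Adjoining -2a + 4b + 6 makes the ideal the whole ring: the system is inconsistent.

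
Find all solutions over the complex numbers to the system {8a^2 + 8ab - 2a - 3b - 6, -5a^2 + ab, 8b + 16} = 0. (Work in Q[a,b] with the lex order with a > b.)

Compute a lex Gröbner basis by Buchberger's algorithm.
f_1 = 8a^2 + 8ab - 2a - 3b - 6, LT = a^2.
f_2 = -5a^2 + ab, LT = a^2.
f_3 = 8b + 16, LT = b.

S(f_1,f_2): lcm = a^2. S = 6/5ab - 1/4a - 3/8b - 3/4.
  reduce S modulo (f_1, f_2, f_3):
  remainder -53/20a ≠ 0; add h_4 = -53/20a to the basis.

The other S-polynomials (S(f_1,f_3), S(f_2,f_3), S(f_1,h_4), S(f_2,h_4), S(f_3,h_4)) all reduce to 0 modulo the current basis, so we have a Gröbner basis.
Inter-reduce: drop elements whose leading term is divisible by another's, tail-reduce, and make monic.
Reduced Gröbner basis: {a, b + 2}.

Elimination: the polynomial b + 2 lies in the elimination ideal for b, so b ∈ {-2}. For each such b, the remaining basis elements (now univariate) give the rest of the solution.
  b = -2: the earlier basis element becomes a = 0, giving a = 0 — point (0, -2).

{(0, -2)}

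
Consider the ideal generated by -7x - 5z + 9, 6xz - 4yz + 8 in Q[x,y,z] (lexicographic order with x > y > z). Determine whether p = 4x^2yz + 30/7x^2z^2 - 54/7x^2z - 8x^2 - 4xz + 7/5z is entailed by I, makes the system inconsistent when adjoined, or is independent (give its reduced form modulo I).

4x^2yz + 30/7x^2z^2 - 54/7x^2z - 8x^2 - 4xz + 7/5z is independent of I; its normal form modulo I is 20/7z^2 - 131/35z.

First compute the reduced Gröbner basis of I by Buchberger's algorithm.
f_1 = -7x - 5z + 9, LT = x.
f_2 = 6xz - 4yz + 8, LT = xz.

S(f_1,f_2): lcm = xz. S = 2/3yz + 5/7z^2 - 9/7z - 4/3.
  reduce S modulo (f_1, f_2):
  remainder 2/3yz + 5/7z^2 - 9/7z - 4/3 ≠ 0; add h_3 = 2/3yz + 5/7z^2 - 9/7z - 4/3 to the basis.

The other S-polynomials (S(f_1,h_3), S(f_2,h_3)) all reduce to 0 modulo the current basis, so we have a Gröbner basis.
Inter-reduce: drop elements whose leading term is divisible by another's, tail-reduce, and make monic.
Reduced Gröbner basis: {x + 5/7z - 9/7, yz + 15/14z^2 - 27/14z - 2}.
Label its elements g_1 = x + 5/7z - 9/7, g_2 = yz + 15/14z^2 - 27/14z - 2.

Reduce p = 4x^2yz + 30/7x^2z^2 - 54/7x^2z - 8x^2 - 4xz + 7/5z modulo G:
  leading term x^2yz: subtract (4xyz)·g_1 from 4x^2yz + 30/7x^2z^2 - 54/7x^2z - 8x^2 - 4xz + 7/5z → 30/7x^2z^2 - 54/7x^2z - 8x^2 - 20/7xyz^2 + 36/7xyz - 4xz + 7/5z
  leading term x^2z^2: subtract (30/7xz^2)·g_1 from 30/7x^2z^2 - 54/7x^2z - 8x^2 - 20/7xyz^2 + 36/7xyz - 4xz + 7/5z → -54/7x^2z - 8x^2 - 20/7xyz^2 + 36/7xyz - 150/49xz^3 + 270/49xz^2 - 4xz + 7/5z
  leading term x^2z: subtract (-54/7xz)·g_1 from -54/7x^2z - 8x^2 - 20/7xyz^2 + 36/7xyz - 150/49xz^3 + 270/49xz^2 - 4xz + 7/5z → -8x^2 - 20/7xyz^2 + 36/7xyz - 150/49xz^3 + 540/49xz^2 - 682/49xz + 7/5z
  leading term x^2: subtract (-8x)·g_1 from -8x^2 - 20/7xyz^2 + 36/7xyz - 150/49xz^3 + 540/49xz^2 - 682/49xz + 7/5z → -20/7xyz^2 + 36/7xyz - 150/49xz^3 + 540/49xz^2 - 402/49xz - 72/7x + 7/5z
  leading term xyz^2: subtract (-20/7yz^2)·g_1 from -20/7xyz^2 + 36/7xyz - 150/49xz^3 + 540/49xz^2 - 402/49xz - 72/7x + 7/5z → 36/7xyz - 150/49xz^3 + 540/49xz^2 - 402/49xz - 72/7x + 100/49yz^3 - 180/49yz^2 + 7/5z
  leading term xyz: subtract (36/7yz)·g_1 from 36/7xyz - 150/49xz^3 + 540/49xz^2 - 402/49xz - 72/7x + 100/49yz^3 - 180/49yz^2 + 7/5z → -150/49xz^3 + 540/49xz^2 - 402/49xz - 72/7x + 100/49yz^3 - 360/49yz^2 + 324/49yz + 7/5z
  leading term xz^3: subtract (-150/49z^3)·g_1 from -150/49xz^3 + 540/49xz^2 - 402/49xz - 72/7x + 100/49yz^3 - 360/49yz^2 + 324/49yz + 7/5z → 540/49xz^2 - 402/49xz - 72/7x + 100/49yz^3 - 360/49yz^2 + 324/49yz + 750/343z^4 - 1350/343z^3 + 7/5z
  leading term xz^2: subtract (540/49z^2)·g_1 from 540/49xz^2 - 402/49xz - 72/7x + 100/49yz^3 - 360/49yz^2 + 324/49yz + 750/343z^4 - 1350/343z^3 + 7/5z → -402/49xz - 72/7x + 100/49yz^3 - 360/49yz^2 + 324/49yz + 750/343z^4 - 4050/343z^3 + 4860/343z^2 + 7/5z
  leading term xz: subtract (-402/49z)·g_1 from -402/49xz - 72/7x + 100/49yz^3 - 360/49yz^2 + 324/49yz + 750/343z^4 - 4050/343z^3 + 4860/343z^2 + 7/5z → -72/7x + 100/49yz^3 - 360/49yz^2 + 324/49yz + 750/343z^4 - 4050/343z^3 + 6870/343z^2 - 15689/1715z
  leading term x: subtract (-72/7)·g_1 from -72/7x + 100/49yz^3 - 360/49yz^2 + 324/49yz + 750/343z^4 - 4050/343z^3 + 6870/343z^2 - 15689/1715z → 100/49yz^3 - 360/49yz^2 + 324/49yz + 750/343z^4 - 4050/343z^3 + 6870/343z^2 - 3089/1715z - 648/49
  leading term yz^3: subtract (100/49z^2)·g_2 from 100/49yz^3 - 360/49yz^2 + 324/49yz + 750/343z^4 - 4050/343z^3 + 6870/343z^2 - 3089/1715z - 648/49 → -360/49yz^2 + 324/49yz - 2700/343z^3 + 8270/343z^2 - 3089/1715z - 648/49
  leading term yz^2: subtract (-360/49z)·g_2 from -360/49yz^2 + 324/49yz - 2700/343z^3 + 8270/343z^2 - 3089/1715z - 648/49 → 324/49yz + 3410/343z^2 - 28289/1715z - 648/49
  leading term yz: subtract (324/49)·g_2 from 324/49yz + 3410/343z^2 - 28289/1715z - 648/49 → 20/7z^2 - 131/35z
  leading term z^2: no divisor's leading term divides it; move 20/7z^2 to the remainder.
  leading term z: no divisor's leading term divides it; move -131/35z to the remainder.
  normal form = 20/7z^2 - 131/35z.
The normal form is nonzero, so p ∉ I. Since p minus its normal form lies in I, I + (p) = I + (r) where r = 20/7z^2 - 131/35z; decide whether this ideal is the whole ring.
Run Buchberger on G together with r (pairs among the g_i already reduce to 0 since G is a Gröbner basis):
g_1 = x + 5/7z - 9/7, LT = x.
g_2 = yz + 15/14z^2 - 27/14z - 2, LT = yz.
r = 20/7z^2 - 131/35z, LT = z^2.

S(g_2,r): lcm = yz^2. S = 131/100yz + 15/14z^3 - 27/14z^2 - 2z.
  reduce S modulo (g_1, g_2, r):
  remainder -2z + 131/50 ≠ 0; add m_4 = -2z + 131/50 to the basis.

S(g_2,m_4): lcm = yz. S = 131/100y + 15/14z^2 - 27/14z - 2.
  reduce S modulo (g_1, g_2, r, m_4):
  remainder 131/100y - 10751/4000 ≠ 0; add m_5 = 131/100y - 10751/4000 to the basis.

The other S-polynomials (S(g_1,g_2), S(g_1,r), S(g_1,m_4), S(r,m_4), S(g_1,m_5), S(g_2,m_5), S(r,m_5), S(m_4,m_5)) all reduce to 0 modulo the current basis, so we have a Gröbner basis.
Inter-reduce: drop elements whose leading term is divisible by another's, tail-reduce, and make monic.
Reduced Gröbner basis: {x - 7/20, y - 10751/5240, z - 131/100}.
The reduced Gröbner basis of I + (p) is {x - 7/20, y - 10751/5240, z - 131/100} ≠ {1}, a proper ideal, so the enlarged system stays consistent: p is independent of I, with normal form 20/7z^2 - 131/35z.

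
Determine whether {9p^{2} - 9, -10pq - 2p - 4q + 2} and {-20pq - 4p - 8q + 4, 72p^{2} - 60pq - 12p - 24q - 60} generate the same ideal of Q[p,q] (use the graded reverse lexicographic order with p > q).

Yes, the ideals are equal.

Since reduced Gröbner bases are canonical representatives of ideals under a given ordering, it suffices to compute and compare them.
Buchberger on the first generating set:
f_1 = 9p^{2} - 9, LT = p^{2}.
f_2 = -10pq - 2p - 4q + 2, LT = pq.

S(f_1,f_2): lcm = p^{2}q. S = -\tfrac{1}{5}p^{2} - \tfrac{2}{5}pq + \tfrac{1}{5}p - q.
  leading term p^{2}: subtract (-\tfrac{1}{45})·f_1 from -\tfrac{1}{5}p^{2} - \tfrac{2}{5}pq + \tfrac{1}{5}p - q → -\tfrac{2}{5}pq + \tfrac{1}{5}p - q - \tfrac{1}{5}
  leading term pq: subtract (\tfrac{1}{25})·f_2 from -\tfrac{2}{5}pq + \tfrac{1}{5}p - q - \tfrac{1}{5} → \tfrac{7}{25}p - \tfrac{21}{25}q - \tfrac{7}{25}
  leading term p: no divisor's leading term divides it; move \tfrac{7}{25}p to the remainder.
  leading term q: no divisor's leading term divides it; move -\tfrac{21}{25}q to the remainder.
  leading term 1: no divisor's leading term divides it; move -\tfrac{7}{25} to the remainder.
  remainder \tfrac{7}{25}p - \tfrac{21}{25}q - \tfrac{7}{25} ≠ 0; add g_3 = \tfrac{7}{25}p - \tfrac{21}{25}q - \tfrac{7}{25} to the basis.

S(f_2,g_3): lcm = pq. S = 3q^{2} + \tfrac{1}{5}p + \tfrac{7}{5}q - \tfrac{1}{5}.
  leading term q^{2}: no divisor's leading term divides it; move 3q^{2} to the remainder.
  leading term p: subtract (\tfrac{5}{7})·g_3 from \tfrac{1}{5}p + \tfrac{7}{5}q - \tfrac{1}{5} → 2q
  leading term q: no divisor's leading term divides it; move 2q to the remainder.
  remainder 3q^{2} + 2q ≠ 0; add g_4 = 3q^{2} + 2q to the basis.

The other S-polynomials (S(f_1,g_3), S(f_1,g_4), S(f_2,g_4), S(g_3,g_4)) all reduce to 0 modulo the current basis, so we have a Gröbner basis.
Inter-reduce: drop elements whose leading term is divisible by another's, tail-reduce, and make monic.
Reduced Gröbner basis: {q^{2} + \tfrac{2}{3}q, p - 3q - 1}.

Buchberger on the second generating set:
h_1 = -20pq - 4p - 8q + 4, LT = pq.
h_2 = 72p^{2} - 60pq - 12p - 24q - 60, LT = p^{2}.

S(h_1,h_2): lcm = p^{2}q. S = \tfrac{5}{6}pq^{2} + \tfrac{1}{5}p^{2} + \tfrac{17}{30}pq + \tfrac{1}{3}q^{2} - \tfrac{1}{5}p + \tfrac{5}{6}q.
  leading term pq^{2}: subtract (-\tfrac{1}{24}q)·h_1 from \tfrac{5}{6}pq^{2} + \tfrac{1}{5}p^{2} + \tfrac{17}{30}pq + \tfrac{1}{3}q^{2} - \tfrac{1}{5}p + \tfrac{5}{6}q → \tfrac{1}{5}p^{2} + \tfrac{2}{5}pq - \tfrac{1}{5}p + q
  leading term p^{2}: subtract (\tfrac{1}{360})·h_2 from \tfrac{1}{5}p^{2} + \tfrac{2}{5}pq - \tfrac{1}{5}p + q → \tfrac{17}{30}pq - \tfrac{1}{6}p + \tfrac{16}{15}q + \tfrac{1}{6}
  leading term pq: subtract (-\tfrac{17}{600})·h_1 from \tfrac{17}{30}pq - \tfrac{1}{6}p + \tfrac{16}{15}q + \tfrac{1}{6} → -\tfrac{7}{25}p + \tfrac{21}{25}q + \tfrac{7}{25}
  leading term p: no divisor's leading term divides it; move -\tfrac{7}{25}p to the remainder.
  leading term q: no divisor's leading term divides it; move \tfrac{21}{25}q to the remainder.
  leading term 1: no divisor's leading term divides it; move \tfrac{7}{25} to the remainder.
  remainder -\tfrac{7}{25}p + \tfrac{21}{25}q + \tfrac{7}{25} ≠ 0; add k_3 = -\tfrac{7}{25}p + \tfrac{21}{25}q + \tfrac{7}{25} to the basis.

S(h_1,k_3): lcm = pq. S = 3q^{2} + \tfrac{1}{5}p + \tfrac{7}{5}q - \tfrac{1}{5}.
  leading term q^{2}: no divisor's leading term divides it; move 3q^{2} to the remainder.
  leading term p: subtract (-\tfrac{5}{7})·k_3 from \tfrac{1}{5}p + \tfrac{7}{5}q - \tfrac{1}{5} → 2q
  leading term q: no divisor's leading term divides it; move 2q to the remainder.
  remainder 3q^{2} + 2q ≠ 0; add k_4 = 3q^{2} + 2q to the basis.

The other S-polynomials (S(h_2,k_3), S(h_1,k_4), S(h_2,k_4), S(k_3,k_4)) all reduce to 0 modulo the current basis, so we have a Gröbner basis.
Inter-reduce: drop elements whose leading term is divisible by another's, tail-reduce, and make monic.
Reduced Gröbner basis: {q^{2} + \tfrac{2}{3}q, p - 3q - 1}.

The two bases agree; hence the ideals are identical.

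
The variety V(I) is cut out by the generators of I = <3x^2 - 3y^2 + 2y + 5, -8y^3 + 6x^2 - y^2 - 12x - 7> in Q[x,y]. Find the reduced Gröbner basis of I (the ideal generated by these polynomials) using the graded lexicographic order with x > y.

G = {y^3 - 5/8y^2 + 3/2x + 1/2y + 17/8, x^2 - y^2 + 2/3y + 5/3}

Buchberger's algorithm terminates because the ascending chain of leading-term ideals stabilizes.

f_1 = 3x^2 - 3y^2 + 2y + 5, LT = x^2.
f_2 = -8y^3 + 6x^2 - y^2 - 12x - 7, LT = y^3.

The S-polynomials (S(f_1,f_2)) all reduce to 0 modulo the current basis, so we have a Gröbner basis.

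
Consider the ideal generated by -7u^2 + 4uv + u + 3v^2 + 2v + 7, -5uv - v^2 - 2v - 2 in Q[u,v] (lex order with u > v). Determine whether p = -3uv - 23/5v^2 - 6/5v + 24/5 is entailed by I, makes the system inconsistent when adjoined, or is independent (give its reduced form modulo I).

First compute the reduced Gröbner basis of I by Buchberger's algorithm.
f_1 = -7u^2 + 4uv + u + 3v^2 + 2v + 7, LT = u^2.
f_2 = -5uv - v^2 - 2v - 2, LT = uv.

S(f_1,f_2): lcm = u^2v. S = -27/35uv^2 - 19/35uv - 2/5u - 3/7v^3 - 2/7v^2 - v.
  leading term uv^2: subtract (27/175v)·f_2 from -27/35uv^2 - 19/35uv - 2/5u - 3/7v^3 - 2/7v^2 - v → -19/35uv - 2/5u - 48/175v^3 + 4/175v^2 - 121/175v
  leading term uv: subtract (19/175)·f_2 from -19/35uv - 2/5u - 48/175v^3 + 4/175v^2 - 121/175v → -2/5u - 48/175v^3 + 23/175v^2 - 83/175v + 38/175
  leading term u: no divisor's leading term divides it; move -2/5u to the remainder.
  leading term v^3: no divisor's leading term divides it; move -48/175v^3 to the remainder.
  leading term v^2: no divisor's leading term divides it; move 23/175v^2 to the remainder.
  leading term v: no divisor's leading term divides it; move -83/175v to the remainder.
  leading term 1: no divisor's leading term divides it; move 38/175 to the remainder.
  remainder -2/5u - 48/175v^3 + 23/175v^2 - 83/175v + 38/175 ≠ 0; add h_3 = -2/5u - 48/175v^3 + 23/175v^2 - 83/175v + 38/175 to the basis.

S(f_1,h_3): lcm = u^2. S = -24/35uv^3 + 23/70uv^2 - 123/70uv + 2/5u - 3/7v^2 - 2/7v - 1.
  leading term uv^3: subtract (24/175v^2)·f_2 from -24/35uv^3 + 23/70uv^2 - 123/70uv + 2/5u - 3/7v^2 - 2/7v - 1 → 23/70uv^2 - 123/70uv + 2/5u + 24/175v^4 + 48/175v^3 - 27/175v^2 - 2/7v - 1
  leading term uv^2: subtract (-23/350v)·f_2 from 23/70uv^2 - 123/70uv + 2/5u + 24/175v^4 + 48/175v^3 - 27/175v^2 - 2/7v - 1 → -123/70uv + 2/5u + 24/175v^4 + 73/350v^3 - 2/7v^2 - 73/175v - 1
  leading term uv: subtract (123/350)·f_2 from -123/70uv + 2/5u + 24/175v^4 + 73/350v^3 - 2/7v^2 - 73/175v - 1 → 2/5u + 24/175v^4 + 73/350v^3 + 23/350v^2 + 2/7v - 52/175
  leading term u: subtract (-1)·h_3 from 2/5u + 24/175v^4 + 73/350v^3 + 23/350v^2 + 2/7v - 52/175 → 24/175v^4 - 23/350v^3 + 69/350v^2 - 33/175v - 2/25
  leading term v^4: no divisor's leading term divides it; move 24/175v^4 to the remainder.
  leading term v^3: no divisor's leading term divides it; move -23/350v^3 to the remainder.
  leading term v^2: no divisor's leading term divides it; move 69/350v^2 to the remainder.
  leading term v: no divisor's leading term divides it; move -33/175v to the remainder.
  leading term 1: no divisor's leading term divides it; move -2/25 to the remainder.
  remainder 24/175v^4 - 23/350v^3 + 69/350v^2 - 33/175v - 2/25 ≠ 0; add h_4 = 24/175v^4 - 23/350v^3 + 69/350v^2 - 33/175v - 2/25 to the basis.

The other S-polynomials (S(f_2,h_3), S(f_1,h_4), S(f_2,h_4), S(h_3,h_4)) all reduce to 0 modulo the current basis, so we have a Gröbner basis.
Inter-reduce: drop elements whose leading term is divisible by another's, tail-reduce, and make monic.
Reduced Gröbner basis: {u + 24/35v^3 - 23/70v^2 + 83/70v - 19/35, v^4 - 23/48v^3 + 23/16v^2 - 11/8v - 7/12}.
Label its elements g_1 = u + 24/35v^3 - 23/70v^2 + 83/70v - 19/35, g_2 = v^4 - 23/48v^3 + 23/16v^2 - 11/8v - 7/12.

Reduce p = -3uv - 23/5v^2 - 6/5v + 24/5 modulo G:
  leading term uv: subtract (-3v)·g_1 from -3uv - 23/5v^2 - 6/5v + 24/5 → 72/35v^4 - 69/70v^3 - 73/70v^2 - 99/35v + 24/5
  leading term v^4: subtract (72/35)·g_2 from 72/35v^4 - 69/70v^3 - 73/70v^2 - 99/35v + 24/5 → -4v^2 + 6
  leading term v^2: no divisor's leading term divides it; move -4v^2 to the remainder.
  leading term 1: no divisor's leading term divides it; move 6 to the remainder.
  normal form = -4v^2 + 6.
The normal form is nonzero, so p ∉ I. Since p minus its normal form lies in I, I + (p) = I + (r) where r = -4v^2 + 6; decide whether this ideal is the whole ring.
Run Buchberger on G together with r (pairs among the g_i already reduce to 0 since G is a Gröbner basis):
g_1 = u + 24/35v^3 - 23/70v^2 + 83/70v - 19/35, LT = u.
g_2 = v^4 - 23/48v^3 + 23/16v^2 - 11/8v - 7/12, LT = v^4.
r = -4v^2 + 6, LT = v^2.

S(g_2,r): lcm = v^4. S = -23/48v^3 + 47/16v^2 - 11/8v - 7/12.
  leading term v^3: subtract (23/192v)·r from -23/48v^3 + 47/16v^2 - 11/8v - 7/12 → 47/16v^2 - 67/32v - 7/12
  leading term v^2: subtract (-47/64)·r from 47/16v^2 - 67/32v - 7/12 → -67/32v + 367/96
  leading term v: no divisor's leading term divides it; move -67/32v to the remainder.
  leading term 1: no divisor's leading term divides it; move 367/96 to the remainder.
  remainder -67/32v + 367/96 ≠ 0; add m_4 = -67/32v + 367/96 to the basis.

S(g_2,m_4): lcm = v^4. S = 4331/3216v^3 + 23/16v^2 - 11/8v - 7/12.
  leading term v^3: subtract (-4331/12864v)·r from 4331/3216v^3 + 23/16v^2 - 11/8v - 7/12 → 23/16v^2 + 1383/2144v - 7/12
  leading term v^2: subtract (-23/64)·r from 23/16v^2 + 1383/2144v - 7/12 → 1383/2144v + 151/96
  leading term v: subtract (-1383/4489)·m_4 from 1383/2144v + 151/96 → 148175/53868
  leading term 1: no divisor's leading term divides it; move 148175/53868 to the remainder.
  remainder 148175/53868 ≠ 0; add m_5 = 148175/53868 to the basis.

The other S-polynomials (S(g_1,g_2), S(g_1,r), S(g_1,m_4), S(r,m_4), S(g_1,m_5), S(g_2,m_5), S(r,m_5), S(m_4,m_5)) all reduce to 0 modulo the current basis, so we have a Gröbner basis.
Inter-reduce: drop elements whose leading term is divisible by another's, tail-reduce, and make monic.
Reduced Gröbner basis: {1}.
The reduced Gröbner basis of I + (p) is {1}: the ideal is the whole ring, so the enlarged system has no common solution — adjoining p is inconsistent.

Adjoining -3uv - 23/5v^2 - 6/5v + 24/5 makes the ideal the whole ring: the system is inconsistent.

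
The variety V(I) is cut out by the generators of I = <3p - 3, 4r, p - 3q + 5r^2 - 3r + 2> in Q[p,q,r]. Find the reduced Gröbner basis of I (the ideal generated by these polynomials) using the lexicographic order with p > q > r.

G = {p - 1, q - 1, r}

The reduced Gröbner basis is the canonical form of the ideal for this ordering.

f_1 = 3p - 3, LT = p.
f_2 = 4r, LT = r.
f_3 = p - 3q + 5r^2 - 3r + 2, LT = p.

S(f_1,f_3): lcm = p. S = 3q - 5r^2 + 3r - 3.
  reduce S modulo (f_1, f_2, f_3):
  remainder 3q - 3 ≠ 0; add g_4 = 3q - 3 to the basis.

The other S-polynomials (S(f_1,f_2), S(f_2,f_3), S(f_1,g_4), S(f_2,g_4), S(f_3,g_4)) all reduce to 0 modulo the current basis, so we have a Gröbner basis.
Inter-reduce: drop elements whose leading term is divisible by another's, tail-reduce, and make monic.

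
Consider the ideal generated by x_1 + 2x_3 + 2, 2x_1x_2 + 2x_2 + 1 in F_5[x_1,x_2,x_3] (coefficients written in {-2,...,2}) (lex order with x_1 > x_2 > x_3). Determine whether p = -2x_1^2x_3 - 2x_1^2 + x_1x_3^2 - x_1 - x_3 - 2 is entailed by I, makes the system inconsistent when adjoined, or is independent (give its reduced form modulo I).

-2x_1^2x_3 - 2x_1^2 + x_1x_3^2 - x_1 - x_3 - 2 is independent of I; its normal form modulo I is -x_3^2 + 2x_3 + 2.

First compute the reduced Gröbner basis of I by Buchberger's algorithm.
f_1 = x_1 + 2x_3 + 2, LT = x_1.
f_2 = 2x_1x_2 + 2x_2 + 1, LT = x_1x_2.

S(f_1,f_2): lcm = x_1x_2. S = 2x_2x_3 + x_2 + 2.
  leading term x_2x_3: no divisor's leading term divides it; move 2x_2x_3 to the remainder.
  leading term x_2: no divisor's leading term divides it; move x_2 to the remainder.
  leading term 1: no divisor's leading term divides it; move 2 to the remainder.
  remainder 2x_2x_3 + x_2 + 2 ≠ 0; add h_3 = 2x_2x_3 + x_2 + 2 to the basis.

The other S-polynomials (S(f_1,h_3), S(f_2,h_3)) all reduce to 0 modulo the current basis, so we have a Gröbner basis.
Inter-reduce: drop elements whose leading term is divisible by another's, tail-reduce, and make monic.
Reduced Gröbner basis: {x_1 + 2x_3 + 2, x_2x_3 - 2x_2 + 1}.
Label its elements g_1 = x_1 + 2x_3 + 2, g_2 = x_2x_3 - 2x_2 + 1.

Reduce p = -2x_1^2x_3 - 2x_1^2 + x_1x_3^2 - x_1 - x_3 - 2 modulo G:
  leading term x_1^2x_3: subtract (-2x_1x_3)·g_1 from -2x_1^2x_3 - 2x_1^2 + x_1x_3^2 - x_1 - x_3 - 2 → -2x_1^2 - x_1x_3 - x_1 - x_3 - 2
  leading term x_1^2: subtract (-2x_1)·g_1 from -2x_1^2 - x_1x_3 - x_1 - x_3 - 2 → -2x_1x_3 - 2x_1 - x_3 - 2
  leading term x_1x_3: subtract (-2x_3)·g_1 from -2x_1x_3 - 2x_1 - x_3 - 2 → -2x_1 - x_3^2 - 2x_3 - 2
  leading term x_1: subtract (-2)·g_1 from -2x_1 - x_3^2 - 2x_3 - 2 → -x_3^2 + 2x_3 + 2
  leading term x_3^2: no divisor's leading term divides it; move -x_3^2 to the remainder.
  leading term x_3: no divisor's leading term divides it; move 2x_3 to the remainder.
  leading term 1: no divisor's leading term divides it; move 2 to the remainder.
  normal form = -x_3^2 + 2x_3 + 2.
The normal form is nonzero, so p ∉ I. Since p minus its normal form lies in I, I + (p) = I + (r) where r = -x_3^2 + 2x_3 + 2; decide whether this ideal is the whole ring.
Run Buchberger on G together with r (pairs among the g_i already reduce to 0 since G is a Gröbner basis):
g_1 = x_1 + 2x_3 + 2, LT = x_1.
g_2 = x_2x_3 - 2x_2 + 1, LT = x_2x_3.
r = -x_3^2 + 2x_3 + 2, LT = x_3^2.

S(g_2,r): lcm = x_2x_3^2. S = 2x_2 + x_3.
  leading term x_2: no divisor's leading term divides it; move 2x_2 to the remainder.
  leading term x_3: no divisor's leading term divides it; move x_3 to the remainder.
  remainder 2x_2 + x_3 ≠ 0; add m_4 = 2x_2 + x_3 to the basis.

The other S-polynomials (S(g_1,g_2), S(g_1,r), S(g_1,m_4), S(g_2,m_4), S(r,m_4)) all reduce to 0 modulo the current basis, so we have a Gröbner basis.
Inter-reduce: drop elements whose leading term is divisible by another's, tail-reduce, and make monic.
Reduced Gröbner basis: {x_1 + 2x_3 + 2, x_2 - 2x_3, x_3^2 - 2x_3 - 2}.
The reduced Gröbner basis of I + (p) is {x_1 + 2x_3 + 2, x_2 - 2x_3, x_3^2 - 2x_3 - 2} ≠ {1}, a proper ideal, so the enlarged system stays consistent: p is independent of I, with normal form -x_3^2 + 2x_3 + 2.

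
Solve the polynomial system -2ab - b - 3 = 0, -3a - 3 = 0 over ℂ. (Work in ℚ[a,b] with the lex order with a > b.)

Compute a lex Gröbner basis by Buchberger's algorithm.
f_1 = -2ab - b - 3, LT = ab.
f_2 = -3a - 3, LT = a.

S(f_1,f_2): lcm = ab. S = -½b + 3/2.
  leading term b: no divisor's leading term divides it; move -½b to the remainder.
  leading term 1: no divisor's leading term divides it; move 3/2 to the remainder.
  remainder -½b + 3/2 ≠ 0; add h_3 = -½b + 3/2 to the basis.

S(f_1,h_3): lcm = ab. S = 3a + ½b + 3/2.
  leading term a: subtract (-1)·f_2 from 3a + ½b + 3/2 → ½b - 3/2
  leading term b: subtract (-1)·h_3 from ½b - 3/2 → 0
  remainder 0.

S(f_2,h_3): leading monomials are coprime, so the S-polynomial reduces to 0 (Buchberger's first criterion).
Every S-polynomial of the final basis reduces to 0, so we have a Gröbner basis.
Inter-reduce: drop elements whose leading term is divisible by another's, tail-reduce, and make monic.
Reduced Gröbner basis: {a + 1, b - 3}.

Elimination: the polynomial b - 3 lies in the elimination ideal for b, so b ∈ {3}. For each such b, the remaining basis elements (now univariate) give the rest of the solution.
  b = 3: the earlier basis element becomes a + 1 = 0, giving a = -1 — point (-1, 3).

{(-1, 3)}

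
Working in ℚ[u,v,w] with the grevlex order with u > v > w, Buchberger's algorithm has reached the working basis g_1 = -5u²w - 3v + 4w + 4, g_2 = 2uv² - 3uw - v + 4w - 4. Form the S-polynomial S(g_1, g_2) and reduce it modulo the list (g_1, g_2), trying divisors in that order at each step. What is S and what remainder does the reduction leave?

lcm(LM(g_1), LM(g_2)) = u²v²w.
S = (lcm/LT(g_1))·g_1 − (lcm/LT(g_2))·g_2 = 3/2u²w² + ⅗v³ + ½uvw - ⅘v²w - 2uw² - ⅘v² + 2uw.
Reduce S modulo (g_1, g_2) in that order:
  leading term u²w²: subtract (-3/10w)·g_1 from 3/2u²w² + ⅗v³ + ½uvw - ⅘v²w - 2uw² - ⅘v² + 2uw → ⅗v³ + ½uvw - ⅘v²w - 2uw² - ⅘v² + 2uw - 9/10vw + 6/5w² + 6/5w
  leading term v³: no divisor's leading term divides it; move ⅗v³ to the remainder.
  leading term uvw: no divisor's leading term divides it; move ½uvw to the remainder.
  leading term v²w: no divisor's leading term divides it; move -⅘v²w to the remainder.
  leading term uw²: no divisor's leading term divides it; move -2uw² to the remainder.
  leading term v²: no divisor's leading term divides it; move -⅘v² to the remainder.
  leading term uw: no divisor's leading term divides it; move 2uw to the remainder.
  leading term vw: no divisor's leading term divides it; move -9/10vw to the remainder.
  leading term w²: no divisor's leading term divides it; move 6/5w² to the remainder.
  leading term w: no divisor's leading term divides it; move 6/5w to the remainder.
The remainder ⅗v³ + ½uvw - ⅘v²w - 2uw² - ⅘v² + 2uw - 9/10vw + 6/5w² + 6/5w is nonzero, so it would be added as the next basis element.

S(g_1, g_2) = 3/2u²w² + ⅗v³ + ½uvw - ⅘v²w - 2uw² - ⅘v² + 2uw; remainder on division = ⅗v³ + ½uvw - ⅘v²w - 2uw² - ⅘v² + 2uw - 9/10vw + 6/5w² + 6/5w.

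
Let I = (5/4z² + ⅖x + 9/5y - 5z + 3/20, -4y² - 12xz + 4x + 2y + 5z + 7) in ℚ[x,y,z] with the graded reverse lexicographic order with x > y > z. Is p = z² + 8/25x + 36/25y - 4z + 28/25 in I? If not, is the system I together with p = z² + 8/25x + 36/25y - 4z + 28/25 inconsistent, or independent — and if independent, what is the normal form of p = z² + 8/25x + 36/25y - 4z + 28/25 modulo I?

First compute the reduced Gröbner basis of I by Buchberger's algorithm.
f_1 = 5/4z² + ⅖x + 9/5y - 5z + 3/20, LT = z².
f_2 = -4y² - 12xz + 4x + 2y + 5z + 7, LT = y².

The S-polynomials (S(f_1,f_2)) all reduce to 0 modulo the current basis, so we have a Gröbner basis.
Inter-reduce: drop elements whose leading term is divisible by another's, tail-reduce, and make monic.
Reduced Gröbner basis: {y² + 3xz - x - ½y - 5/4z - 7/4, z² + 8/25x + 36/25y - 4z + 3/25}.
Label its elements g_1 = y² + 3xz - x - ½y - 5/4z - 7/4, g_2 = z² + 8/25x + 36/25y - 4z + 3/25.

Reduce p = z² + 8/25x + 36/25y - 4z + 28/25 modulo G:
  leading term z²: subtract (1)·g_2 from z² + 8/25x + 36/25y - 4z + 28/25 → 1
  leading term 1: no divisor's leading term divides it; move 1 to the remainder.
  normal form = 1.
The normal form is nonzero, so p ∉ I. Since p minus its normal form lies in I, I + (p) = I + (r) where r = 1; decide whether this ideal is the whole ring.
Here r = 1 is a nonzero constant, hence a unit: 1 ∈ I + (p), the Gröbner basis of I + (p) is {1}, and the enlarged system has no common solution — adjoining p is inconsistent.

Adjoining z² + 8/25x + 36/25y - 4z + 28/25 makes the ideal the whole ring: the system is inconsistent.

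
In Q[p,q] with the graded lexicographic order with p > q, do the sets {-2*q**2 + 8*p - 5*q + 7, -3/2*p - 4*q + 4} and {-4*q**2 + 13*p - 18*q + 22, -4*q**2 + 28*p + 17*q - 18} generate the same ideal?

Since reduced Gröbner bases are canonical representatives of ideals under a given ordering, it suffices to compute and compare them.
Buchberger on the first generating set:
f_1 = -2*q**2 + 8*p - 5*q + 7, LT = q**2.
f_2 = -3/2*p - 4*q + 4, LT = p.

The S-polynomials (S(f_1,f_2)) all reduce to 0 modulo the current basis, so we have a Gröbner basis.
Inter-reduce: drop elements whose leading term is divisible by another's, tail-reduce, and make monic.
Reduced Gröbner basis: {q**2 + 79/6*q - 85/6, p + 8/3*q - 8/3}.

Buchberger on the second generating set:
h_1 = -4*q**2 + 13*p - 18*q + 22, LT = q**2.
h_2 = -4*q**2 + 28*p + 17*q - 18, LT = q**2.

S(h_1,h_2): lcm = q**2. S = 15/4*p + 35/4*q - 10.
  leading term p: no divisor's leading term divides it; move 15/4*p to the remainder.
  leading term q: no divisor's leading term divides it; move 35/4*q to the remainder.
  leading term 1: no divisor's leading term divides it; move -10 to the remainder.
  remainder 15/4*p + 35/4*q - 10 ≠ 0; add k_3 = 15/4*p + 35/4*q - 10 to the basis.

The other S-polynomials (S(h_1,k_3), S(h_2,k_3)) all reduce to 0 modulo the current basis, so we have a Gröbner basis.
Inter-reduce: drop elements whose leading term is divisible by another's, tail-reduce, and make monic.
Reduced Gröbner basis: {q**2 + 145/12*q - 85/6, p + 7/3*q - 8/3}.

These differ, so the ideals are not equal.

No, the ideals differ.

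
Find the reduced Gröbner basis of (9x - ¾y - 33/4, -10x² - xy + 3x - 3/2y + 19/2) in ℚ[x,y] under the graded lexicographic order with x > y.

f_1 = 9x - ¾y - 33/4, LT = x.
f_2 = -10x² - xy + 3x - 3/2y + 19/2, LT = x².

S(f_1,f_2): lcm = x². S = -11/60xy - 37/60x - 3/20y + 19/20.
  reduce S modulo (f_1, f_2):
  remainder -11/720y² - 133/360y + 277/720 ≠ 0; add g_3 = -11/720y² - 133/360y + 277/720 to the basis.

The other S-polynomials (S(f_1,g_3), S(f_2,g_3)) all reduce to 0 modulo the current basis, so we have a Gröbner basis.
Inter-reduce: drop elements whose leading term is divisible by another's, tail-reduce, and make monic.

G = {y² + 266/11y - 277/11, x - 1/12y - 11/12}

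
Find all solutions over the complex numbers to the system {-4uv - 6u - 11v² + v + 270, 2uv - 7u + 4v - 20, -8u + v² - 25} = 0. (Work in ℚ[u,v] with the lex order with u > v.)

Compute a lex Gröbner basis by Buchberger's algorithm.
f_1 = -4uv - 6u - 11v² + v + 270, LT = uv.
f_2 = 2uv - 7u + 4v - 20, LT = uv.
f_3 = -8u + v² - 25, LT = u.

S(f_1,f_2): lcm = uv. S = 5u + 11/4v² - 9/4v - 115/2.
  leading term u: subtract (-⅝)·f_3 from 5u + 11/4v² - 9/4v - 115/2 → 27/8v² - 9/4v - 585/8
  leading term v²: no divisor's leading term divides it; move 27/8v² to the remainder.
  leading term v: no divisor's leading term divides it; move -9/4v to the remainder.
  leading term 1: no divisor's leading term divides it; move -585/8 to the remainder.
  remainder 27/8v² - 9/4v - 585/8 ≠ 0; add h_4 = 27/8v² - 9/4v - 585/8 to the basis.

S(f_1,f_3): lcm = uv. S = 3/2u + ⅛v³ + 11/4v² - 27/8v - 135/2.
  leading term u: subtract (-3/16)·f_3 from 3/2u + ⅛v³ + 11/4v² - 27/8v - 135/2 → ⅛v³ + 47/16v² - 27/8v - 1155/16
  leading term v³: subtract (1/27v)·h_4 from ⅛v³ + 47/16v² - 27/8v - 1155/16 → 145/48v² - ⅔v - 1155/16
  leading term v²: subtract (145/162)·h_4 from 145/48v² - ⅔v - 1155/16 → 97/72v - 485/72
  leading term v: no divisor's leading term divides it; move 97/72v to the remainder.
  leading term 1: no divisor's leading term divides it; move -485/72 to the remainder.
  remainder 97/72v - 485/72 ≠ 0; add h_5 = 97/72v - 485/72 to the basis.

The other S-polynomials (S(f_2,f_3), S(f_1,h_4), S(f_2,h_4), S(f_3,h_4), S(f_1,h_5), S(f_2,h_5), S(f_3,h_5), S(h_4,h_5)) all reduce to 0 modulo the current basis, so we have a Gröbner basis.
Inter-reduce: drop elements whose leading term is divisible by another's, tail-reduce, and make monic.
Reduced Gröbner basis: {u, v - 5}.

A lex Gröbner basis eliminates variables successively. Here v - 5 depends only on v, with roots {5}; lifting each root through the earlier basis elements recovers the full solutions.
  v = 5: the earlier basis element becomes u = 0, giving u = 0 — point (0, 5).
Each listed point satisfies every original equation (direct substitution).
Zero-dimensionality of the ideal guarantees finitely many solutions over ℂ.

{(0, 5)}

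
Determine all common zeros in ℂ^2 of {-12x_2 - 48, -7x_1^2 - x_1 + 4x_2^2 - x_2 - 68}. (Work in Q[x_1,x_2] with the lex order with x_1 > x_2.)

{(-1/7, -4), (0, -4)}

Compute a lex Gröbner basis by Buchberger's algorithm.
f_1 = -12x_2 - 48, LT = x_2.
f_2 = -7x_1^2 - x_1 + 4x_2^2 - x_2 - 68, LT = x_1^2.

The S-polynomials (S(f_1,f_2)) all reduce to 0 modulo the current basis, so we have a Gröbner basis.
Inter-reduce: drop elements whose leading term is divisible by another's, tail-reduce, and make monic.
Reduced Gröbner basis: {x_1^2 + 1/7x_1, x_2 + 4}.

A lex Gröbner basis eliminates variables successively. Here x_2 + 4 depends only on x_2, with roots {-4}; lifting each root through the earlier basis elements recovers the full solutions.
  x_2 = -4: the earlier basis element becomes x_1^2 + 1/7x_1 = 0, giving x_1 = -1/7, 0 — points (-1/7, -4), (0, -4).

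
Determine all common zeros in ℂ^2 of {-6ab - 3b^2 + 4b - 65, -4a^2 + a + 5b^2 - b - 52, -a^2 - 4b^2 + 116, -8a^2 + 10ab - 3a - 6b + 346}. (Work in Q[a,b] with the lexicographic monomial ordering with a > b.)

Compute a lex Gröbner basis by Buchberger's algorithm.
f_1 = -6ab - 3b^2 + 4b - 65, LT = ab.
f_2 = -4a^2 + a + 5b^2 - b - 52, LT = a^2.
f_3 = -a^2 - 4b^2 + 116, LT = a^2.
f_4 = -8a^2 + 10ab - 3a - 6b + 346, LT = a^2.

S(f_1,f_2): lcm = a^2b. S = 1/2ab^2 - 5/12ab + 65/6a + 5/4b^3 - 1/4b^2 - 13b.
  leading term ab^2: subtract (-1/12b)·f_1 from 1/2ab^2 - 5/12ab + 65/6a + 5/4b^3 - 1/4b^2 - 13b → -5/12ab + 65/6a + b^3 + 1/12b^2 - 221/12b
  leading term ab: subtract (5/72)·f_1 from -5/12ab + 65/6a + b^3 + 1/12b^2 - 221/12b → 65/6a + b^3 + 7/24b^2 - 673/36b + 325/72
  leading term a: no divisor's leading term divides it; move 65/6a to the remainder.
  leading term b^3: no divisor's leading term divides it; move b^3 to the remainder.
  leading term b^2: no divisor's leading term divides it; move 7/24b^2 to the remainder.
  leading term b: no divisor's leading term divides it; move -673/36b to the remainder.
  leading term 1: no divisor's leading term divides it; move 325/72 to the remainder.
  remainder 65/6a + b^3 + 7/24b^2 - 673/36b + 325/72 ≠ 0; add h_5 = 65/6a + b^3 + 7/24b^2 - 673/36b + 325/72 to the basis.

S(f_1,f_3): lcm = a^2b. S = 1/2ab^2 - 2/3ab + 65/6a - 4b^3 + 116b.
  leading term ab^2: subtract (-1/12b)·f_1 from 1/2ab^2 - 2/3ab + 65/6a - 4b^3 + 116b → -2/3ab + 65/6a - 17/4b^3 + 1/3b^2 + 1327/12b
  leading term ab: subtract (1/9)·f_1 from -2/3ab + 65/6a - 17/4b^3 + 1/3b^2 + 1327/12b → 65/6a - 17/4b^3 + 2/3b^2 + 3965/36b + 65/9
  leading term a: subtract (1)·h_5 from 65/6a - 17/4b^3 + 2/3b^2 + 3965/36b + 65/9 → -21/4b^3 + 3/8b^2 + 773/6b + 65/24
  leading term b^3: no divisor's leading term divides it; move -21/4b^3 to the remainder.
  leading term b^2: no divisor's leading term divides it; move 3/8b^2 to the remainder.
  leading term b: no divisor's leading term divides it; move 773/6b to the remainder.
  leading term 1: no divisor's leading term divides it; move 65/24 to the remainder.
  remainder -21/4b^3 + 3/8b^2 + 773/6b + 65/24 ≠ 0; add h_6 = -21/4b^3 + 3/8b^2 + 773/6b + 65/24 to the basis.

S(f_1,f_4): lcm = a^2b. S = 7/4ab^2 - 25/24ab + 65/6a - 3/4b^2 + 173/4b.
  leading term ab^2: subtract (-7/24b)·f_1 from 7/4ab^2 - 25/24ab + 65/6a - 3/4b^2 + 173/4b → -25/24ab + 65/6a - 7/8b^3 + 5/12b^2 + 583/24b
  leading term ab: subtract (25/144)·f_1 from -25/24ab + 65/6a - 7/8b^3 + 5/12b^2 + 583/24b → 65/6a - 7/8b^3 + 15/16b^2 + 1699/72b + 1625/144
  leading term a: subtract (1)·h_5 from 65/6a - 7/8b^3 + 15/16b^2 + 1699/72b + 1625/144 → -15/8b^3 + 31/48b^2 + 1015/24b + 325/48
  leading term b^3: subtract (5/14)·h_6 from -15/8b^3 + 31/48b^2 + 1015/24b + 325/48 → 43/84b^2 - 625/168b + 325/56
  leading term b^2: no divisor's leading term divides it; move 43/84b^2 to the remainder.
  leading term b: no divisor's leading term divides it; move -625/168b to the remainder.
  leading term 1: no divisor's leading term divides it; move 325/56 to the remainder.
  remainder 43/84b^2 - 625/168b + 325/56 ≠ 0; add h_7 = 43/84b^2 - 625/168b + 325/56 to the basis.

S(f_2,f_3): lcm = a^2. S = -1/4a - 21/4b^2 + 1/4b + 129.
  leading term a: subtract (-3/130)·h_5 from -1/4a - 21/4b^2 + 1/4b + 129 → 3/130b^3 - 5453/1040b^2 - 283/1560b + 6197/48
  leading term b^3: subtract (-2/455)·h_6 from 3/130b^3 - 5453/1040b^2 - 283/1560b + 6197/48 → -38159/7280b^2 + 1401/3640b + 14461/112
  leading term b^2: subtract (-114477/11180)·h_7 from -38159/7280b^2 + 1401/3640b + 14461/112 → -259433/6880b + 259433/1376
  leading term b: no divisor's leading term divides it; move -259433/6880b to the remainder.
  leading term 1: no divisor's leading term divides it; move 259433/1376 to the remainder.
  remainder -259433/6880b + 259433/1376 ≠ 0; add h_8 = -259433/6880b + 259433/1376 to the basis.

The other S-polynomials (S(f_2,f_4), S(f_3,f_4), S(f_1,h_5), S(f_2,h_5), S(f_3,h_5), S(f_4,h_5), S(f_1,h_6), S(f_2,h_6), S(f_3,h_6), S(f_4,h_6), S(h_5,h_6), S(f_1,h_7), S(f_2,h_7), S(f_3,h_7), S(f_4,h_7), S(h_5,h_7), S(h_6,h_7), S(f_1,h_8), S(f_2,h_8), S(f_3,h_8), S(f_4,h_8), S(h_5,h_8), S(h_6,h_8), S(h_7,h_8)) all reduce to 0 modulo the current basis, so we have a Gröbner basis.
Inter-reduce: drop elements whose leading term is divisible by another's, tail-reduce, and make monic.
Reduced Gröbner basis: {a + 4, b - 5}.

From the last basis element, b - 5 = 0, so b takes values in {5}. Each choice, substituted upward through the basis, yields the corresponding point(s) of the solution set.
  b = 5: the earlier basis element becomes a + 4 = 0, giving a = -4 — point (-4, 5).

{(-4, 5)}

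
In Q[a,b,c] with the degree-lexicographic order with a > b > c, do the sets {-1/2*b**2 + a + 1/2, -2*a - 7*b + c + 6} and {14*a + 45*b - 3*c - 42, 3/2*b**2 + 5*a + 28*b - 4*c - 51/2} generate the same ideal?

No, the ideals differ.

Equality of ideals is decidable: compute both reduced Gröbner bases (unique for the ordering) and check whether they agree.
Buchberger on the first generating set:
f_1 = -1/2*b**2 + a + 1/2, LT = b**2.
f_2 = -2*a - 7*b + c + 6, LT = a.

The S-polynomials (S(f_1,f_2)) all reduce to 0 modulo the current basis, so we have a Gröbner basis.
Inter-reduce: drop elements whose leading term is divisible by another's, tail-reduce, and make monic.
Reduced Gröbner basis: {b**2 + 7*b - c - 7, a + 7/2*b - 1/2*c - 3}.

Buchberger on the second generating set:
h_1 = 14*a + 45*b - 3*c - 42, LT = a.
h_2 = 3/2*b**2 + 5*a + 28*b - 4*c - 51/2, LT = b**2.

The S-polynomials (S(h_1,h_2)) all reduce to 0 modulo the current basis, so we have a Gröbner basis.
Inter-reduce: drop elements whose leading term is divisible by another's, tail-reduce, and make monic.
Reduced Gröbner basis: {b**2 + 167/21*b - 41/21*c - 7, a + 45/14*b - 3/14*c - 3}.

Since the reduced bases disagree, the two ideals are not the same.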